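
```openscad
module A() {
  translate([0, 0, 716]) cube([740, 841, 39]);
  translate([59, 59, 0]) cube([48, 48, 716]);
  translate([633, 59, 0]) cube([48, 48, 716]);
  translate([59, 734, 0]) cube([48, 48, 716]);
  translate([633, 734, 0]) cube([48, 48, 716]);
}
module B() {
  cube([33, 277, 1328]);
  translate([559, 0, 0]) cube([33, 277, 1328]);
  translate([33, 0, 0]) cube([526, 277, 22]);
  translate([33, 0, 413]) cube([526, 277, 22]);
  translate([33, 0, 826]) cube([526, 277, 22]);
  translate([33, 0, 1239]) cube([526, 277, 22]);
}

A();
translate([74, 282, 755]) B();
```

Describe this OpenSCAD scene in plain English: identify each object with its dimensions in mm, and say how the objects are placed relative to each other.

A is a rectangular dining table. The top is 740×841×39 mm with its upper surface at z = 755 mm. It stands on four 48×48 mm square legs, each inset 59 mm from the nearest pair of top edges, running from the floor to the underside of the top.

B is an open bookshelf. Two side panels, each 33 mm thick, 277 mm deep and 1328 mm tall, stand 592 mm apart (outside-to-outside). Between them sit 4 shelves, each 22 mm thick and 277 mm deep, spanning the full gap between the sides. The bottom shelf rests on the floor (its underside at z = 0) and the clear gap between one shelf's top and the next shelf's underside is 391 mm.

The bookshelf is on top of the table, centred.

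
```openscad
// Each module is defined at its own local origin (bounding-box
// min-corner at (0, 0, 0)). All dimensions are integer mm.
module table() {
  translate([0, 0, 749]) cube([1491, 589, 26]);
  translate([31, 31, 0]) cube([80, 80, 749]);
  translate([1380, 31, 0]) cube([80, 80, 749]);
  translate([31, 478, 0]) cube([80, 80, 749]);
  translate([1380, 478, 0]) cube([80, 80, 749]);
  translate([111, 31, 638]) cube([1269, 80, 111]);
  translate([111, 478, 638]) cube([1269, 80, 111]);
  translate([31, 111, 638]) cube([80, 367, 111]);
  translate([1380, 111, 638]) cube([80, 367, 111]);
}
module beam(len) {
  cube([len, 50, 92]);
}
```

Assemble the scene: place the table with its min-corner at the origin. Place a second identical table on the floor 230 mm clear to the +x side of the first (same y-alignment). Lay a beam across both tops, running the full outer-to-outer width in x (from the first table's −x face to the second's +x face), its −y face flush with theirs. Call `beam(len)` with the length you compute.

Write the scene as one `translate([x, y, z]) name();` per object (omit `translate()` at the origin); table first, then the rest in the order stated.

table();
translate([1721, 0, 0]) table();
translate([0, 0, 775]) beam(3212);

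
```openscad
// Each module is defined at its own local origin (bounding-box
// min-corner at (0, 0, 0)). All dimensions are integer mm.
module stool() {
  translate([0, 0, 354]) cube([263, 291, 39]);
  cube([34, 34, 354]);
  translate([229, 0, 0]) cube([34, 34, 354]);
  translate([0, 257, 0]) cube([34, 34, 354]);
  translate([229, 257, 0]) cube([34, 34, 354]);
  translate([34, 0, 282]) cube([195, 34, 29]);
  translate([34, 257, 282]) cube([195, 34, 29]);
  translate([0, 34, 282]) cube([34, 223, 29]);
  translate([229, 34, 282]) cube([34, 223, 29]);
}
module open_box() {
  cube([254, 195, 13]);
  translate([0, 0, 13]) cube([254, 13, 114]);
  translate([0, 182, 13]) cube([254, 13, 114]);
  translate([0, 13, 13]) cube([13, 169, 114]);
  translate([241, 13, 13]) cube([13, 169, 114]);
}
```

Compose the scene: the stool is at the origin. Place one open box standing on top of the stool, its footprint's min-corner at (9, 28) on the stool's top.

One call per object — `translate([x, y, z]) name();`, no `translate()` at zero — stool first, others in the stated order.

stool();
translate([9, 28, 393]) open_box();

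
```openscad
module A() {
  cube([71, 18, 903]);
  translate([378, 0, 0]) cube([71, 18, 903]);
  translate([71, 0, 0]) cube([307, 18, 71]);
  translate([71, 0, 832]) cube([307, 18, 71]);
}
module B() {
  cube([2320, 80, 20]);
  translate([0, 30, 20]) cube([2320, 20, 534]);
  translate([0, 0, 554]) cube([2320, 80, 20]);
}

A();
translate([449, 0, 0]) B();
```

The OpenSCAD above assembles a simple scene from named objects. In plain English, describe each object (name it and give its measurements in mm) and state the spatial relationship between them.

A is a picture frame with a 307×761 mm rectangular opening (x by z) and a uniform 71 mm border on every side. Frame depth is 18 mm along y. It is built from two vertical stiles running the full outside height and two horizontal rails spanning the gap between the stiles.

B is an I-beam lying along x, 2320 mm long. Overall section height 574 mm. Two flanges 80 mm wide (y) and 20 mm thick, one on the floor and one at the top; a web 20 mm thick runs between them, centred on the flange width.

The I-beam is against the picture frame's +x side, with their −y faces flush.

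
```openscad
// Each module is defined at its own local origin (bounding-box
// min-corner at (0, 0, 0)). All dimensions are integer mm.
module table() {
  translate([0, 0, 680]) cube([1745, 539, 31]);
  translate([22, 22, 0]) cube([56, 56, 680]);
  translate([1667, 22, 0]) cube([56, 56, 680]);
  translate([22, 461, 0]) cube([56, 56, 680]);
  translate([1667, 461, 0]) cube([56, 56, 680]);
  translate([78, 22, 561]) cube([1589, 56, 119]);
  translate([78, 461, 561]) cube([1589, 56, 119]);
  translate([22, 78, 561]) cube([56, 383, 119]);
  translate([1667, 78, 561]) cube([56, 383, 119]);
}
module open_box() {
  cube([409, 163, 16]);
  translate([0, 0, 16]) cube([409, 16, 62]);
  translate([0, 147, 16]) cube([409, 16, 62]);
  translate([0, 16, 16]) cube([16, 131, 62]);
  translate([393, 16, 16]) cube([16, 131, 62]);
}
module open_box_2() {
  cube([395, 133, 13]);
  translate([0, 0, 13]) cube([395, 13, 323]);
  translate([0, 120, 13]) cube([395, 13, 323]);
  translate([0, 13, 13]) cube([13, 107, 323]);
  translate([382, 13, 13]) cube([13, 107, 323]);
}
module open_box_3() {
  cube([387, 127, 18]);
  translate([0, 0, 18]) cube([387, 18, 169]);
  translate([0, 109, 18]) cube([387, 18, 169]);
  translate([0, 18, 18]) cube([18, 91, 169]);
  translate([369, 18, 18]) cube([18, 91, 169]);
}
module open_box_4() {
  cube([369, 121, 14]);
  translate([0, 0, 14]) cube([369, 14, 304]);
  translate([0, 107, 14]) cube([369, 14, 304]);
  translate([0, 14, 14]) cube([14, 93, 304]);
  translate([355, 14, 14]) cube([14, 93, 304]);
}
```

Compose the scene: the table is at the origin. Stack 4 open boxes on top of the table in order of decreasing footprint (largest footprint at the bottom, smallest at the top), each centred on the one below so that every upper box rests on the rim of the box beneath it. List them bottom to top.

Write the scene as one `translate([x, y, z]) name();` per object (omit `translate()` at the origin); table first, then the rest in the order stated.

table();
translate([668, 188, 711]) open_box();
translate([675, 203, 789]) open_box_2();
translate([679, 206, 1125]) open_box_3();
translate([688, 209, 1312]) open_box_4();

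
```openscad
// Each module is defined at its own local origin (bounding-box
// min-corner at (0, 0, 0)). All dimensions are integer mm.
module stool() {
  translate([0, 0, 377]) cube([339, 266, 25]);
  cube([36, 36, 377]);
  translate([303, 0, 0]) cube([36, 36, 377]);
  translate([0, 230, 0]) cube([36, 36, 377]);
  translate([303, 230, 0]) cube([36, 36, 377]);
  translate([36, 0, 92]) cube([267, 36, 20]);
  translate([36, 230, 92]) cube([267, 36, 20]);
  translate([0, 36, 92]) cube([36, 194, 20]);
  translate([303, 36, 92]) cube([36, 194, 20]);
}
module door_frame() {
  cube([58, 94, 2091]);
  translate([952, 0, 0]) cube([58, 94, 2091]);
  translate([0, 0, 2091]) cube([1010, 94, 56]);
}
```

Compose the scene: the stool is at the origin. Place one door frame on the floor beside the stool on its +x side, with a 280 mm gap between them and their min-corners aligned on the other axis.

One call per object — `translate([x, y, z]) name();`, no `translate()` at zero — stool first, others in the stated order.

stool();
translate([619, 0, 0]) door_frame();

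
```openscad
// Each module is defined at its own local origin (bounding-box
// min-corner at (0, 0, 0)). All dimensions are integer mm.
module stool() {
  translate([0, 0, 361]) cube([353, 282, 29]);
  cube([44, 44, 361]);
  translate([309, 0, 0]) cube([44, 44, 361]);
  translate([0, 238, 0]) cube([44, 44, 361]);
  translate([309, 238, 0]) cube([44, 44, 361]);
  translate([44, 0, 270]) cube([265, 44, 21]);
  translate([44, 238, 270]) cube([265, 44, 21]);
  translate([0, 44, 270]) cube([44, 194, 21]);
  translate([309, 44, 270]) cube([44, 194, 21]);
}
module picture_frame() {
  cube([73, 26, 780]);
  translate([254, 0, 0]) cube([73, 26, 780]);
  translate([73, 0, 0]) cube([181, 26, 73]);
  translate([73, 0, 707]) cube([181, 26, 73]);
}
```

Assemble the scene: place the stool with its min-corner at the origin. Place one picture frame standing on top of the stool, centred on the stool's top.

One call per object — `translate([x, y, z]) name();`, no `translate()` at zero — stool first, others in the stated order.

stool();
translate([13, 128, 390]) picture_frame();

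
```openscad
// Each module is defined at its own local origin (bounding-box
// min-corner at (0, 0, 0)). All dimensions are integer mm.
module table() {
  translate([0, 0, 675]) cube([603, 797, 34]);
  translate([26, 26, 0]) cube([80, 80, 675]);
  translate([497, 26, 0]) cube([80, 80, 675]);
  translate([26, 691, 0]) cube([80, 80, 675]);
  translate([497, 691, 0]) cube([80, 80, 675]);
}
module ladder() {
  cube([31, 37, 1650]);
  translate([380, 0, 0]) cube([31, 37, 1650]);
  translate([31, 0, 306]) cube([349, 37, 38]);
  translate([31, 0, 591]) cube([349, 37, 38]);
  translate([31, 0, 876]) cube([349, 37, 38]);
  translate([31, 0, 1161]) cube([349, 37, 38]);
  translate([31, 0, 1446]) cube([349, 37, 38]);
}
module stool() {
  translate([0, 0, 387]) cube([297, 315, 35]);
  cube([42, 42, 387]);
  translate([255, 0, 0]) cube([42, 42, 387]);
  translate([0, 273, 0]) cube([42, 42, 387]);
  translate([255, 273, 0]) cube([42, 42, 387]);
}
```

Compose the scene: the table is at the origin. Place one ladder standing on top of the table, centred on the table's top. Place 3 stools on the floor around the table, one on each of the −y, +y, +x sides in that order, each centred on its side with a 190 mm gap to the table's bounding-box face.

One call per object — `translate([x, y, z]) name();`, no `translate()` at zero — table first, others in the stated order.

table();
translate([96, 380, 709]) ladder();
translate([153, -505, 0]) stool();
translate([153, 987, 0]) stool();
translate([793, 241, 0]) stool();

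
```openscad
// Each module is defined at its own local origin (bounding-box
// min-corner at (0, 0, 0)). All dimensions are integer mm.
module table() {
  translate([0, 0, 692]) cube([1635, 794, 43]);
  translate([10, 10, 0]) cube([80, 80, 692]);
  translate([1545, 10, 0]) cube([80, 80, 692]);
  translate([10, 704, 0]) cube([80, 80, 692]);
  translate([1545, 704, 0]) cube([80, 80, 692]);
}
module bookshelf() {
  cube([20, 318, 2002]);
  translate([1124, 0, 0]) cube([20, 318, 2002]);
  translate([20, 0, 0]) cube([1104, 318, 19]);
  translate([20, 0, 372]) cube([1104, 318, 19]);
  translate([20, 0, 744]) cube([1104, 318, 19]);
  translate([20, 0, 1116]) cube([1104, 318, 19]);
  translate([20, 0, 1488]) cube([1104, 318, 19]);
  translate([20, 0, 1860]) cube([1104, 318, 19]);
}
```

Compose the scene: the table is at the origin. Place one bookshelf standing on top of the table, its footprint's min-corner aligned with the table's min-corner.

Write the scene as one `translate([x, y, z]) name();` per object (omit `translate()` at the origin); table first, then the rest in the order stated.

table();
translate([0, 0, 735]) bookshelf();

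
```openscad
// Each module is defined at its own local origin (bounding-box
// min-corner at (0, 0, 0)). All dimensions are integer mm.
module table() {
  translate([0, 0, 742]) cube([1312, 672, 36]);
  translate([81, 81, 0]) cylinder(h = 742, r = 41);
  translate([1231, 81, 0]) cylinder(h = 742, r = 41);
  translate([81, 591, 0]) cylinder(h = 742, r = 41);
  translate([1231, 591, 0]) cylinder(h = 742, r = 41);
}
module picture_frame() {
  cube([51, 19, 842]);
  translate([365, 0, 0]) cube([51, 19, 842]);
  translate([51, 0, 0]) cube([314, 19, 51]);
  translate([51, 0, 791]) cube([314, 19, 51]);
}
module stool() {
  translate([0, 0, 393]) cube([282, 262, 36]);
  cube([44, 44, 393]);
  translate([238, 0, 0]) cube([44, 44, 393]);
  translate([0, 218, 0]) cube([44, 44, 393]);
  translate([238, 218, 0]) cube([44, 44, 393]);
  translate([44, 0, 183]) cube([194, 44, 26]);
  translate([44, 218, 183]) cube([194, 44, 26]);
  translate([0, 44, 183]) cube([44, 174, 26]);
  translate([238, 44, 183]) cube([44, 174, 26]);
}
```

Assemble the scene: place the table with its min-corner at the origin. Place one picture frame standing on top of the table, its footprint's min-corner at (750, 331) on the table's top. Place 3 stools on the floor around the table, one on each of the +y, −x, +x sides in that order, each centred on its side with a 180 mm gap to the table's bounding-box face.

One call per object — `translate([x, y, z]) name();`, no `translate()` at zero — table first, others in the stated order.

table();
translate([750, 331, 778]) picture_frame();
translate([515, 852, 0]) stool();
translate([-462, 205, 0]) stool();
translate([1492, 205, 0]) stool();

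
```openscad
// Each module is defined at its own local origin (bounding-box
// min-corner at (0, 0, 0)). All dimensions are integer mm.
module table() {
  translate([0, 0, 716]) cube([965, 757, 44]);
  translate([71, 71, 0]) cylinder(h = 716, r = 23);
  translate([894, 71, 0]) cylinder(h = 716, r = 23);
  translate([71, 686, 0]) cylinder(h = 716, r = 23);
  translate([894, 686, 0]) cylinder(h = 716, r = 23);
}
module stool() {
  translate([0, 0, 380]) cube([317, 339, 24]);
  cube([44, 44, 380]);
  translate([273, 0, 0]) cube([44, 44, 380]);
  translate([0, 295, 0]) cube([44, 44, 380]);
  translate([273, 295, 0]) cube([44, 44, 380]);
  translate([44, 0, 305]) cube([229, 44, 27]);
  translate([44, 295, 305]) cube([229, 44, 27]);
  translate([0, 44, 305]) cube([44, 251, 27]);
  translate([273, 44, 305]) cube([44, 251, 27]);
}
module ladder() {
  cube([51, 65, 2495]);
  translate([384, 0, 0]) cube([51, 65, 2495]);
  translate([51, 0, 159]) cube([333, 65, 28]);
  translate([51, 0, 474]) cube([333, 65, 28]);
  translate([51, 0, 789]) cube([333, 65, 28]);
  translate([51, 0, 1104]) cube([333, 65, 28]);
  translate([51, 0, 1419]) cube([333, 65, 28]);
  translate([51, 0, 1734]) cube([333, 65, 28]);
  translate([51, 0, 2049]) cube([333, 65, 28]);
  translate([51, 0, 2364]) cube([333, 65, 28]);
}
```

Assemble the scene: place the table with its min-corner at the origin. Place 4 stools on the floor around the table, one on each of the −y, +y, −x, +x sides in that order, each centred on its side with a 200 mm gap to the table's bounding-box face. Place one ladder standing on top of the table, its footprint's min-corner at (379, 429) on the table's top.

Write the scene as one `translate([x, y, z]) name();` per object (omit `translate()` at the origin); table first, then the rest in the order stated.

table();
translate([324, -539, 0]) stool();
translate([324, 957, 0]) stool();
translate([-517, 209, 0]) stool();
translate([1165, 209, 0]) stool();
translate([379, 429, 760]) ladder();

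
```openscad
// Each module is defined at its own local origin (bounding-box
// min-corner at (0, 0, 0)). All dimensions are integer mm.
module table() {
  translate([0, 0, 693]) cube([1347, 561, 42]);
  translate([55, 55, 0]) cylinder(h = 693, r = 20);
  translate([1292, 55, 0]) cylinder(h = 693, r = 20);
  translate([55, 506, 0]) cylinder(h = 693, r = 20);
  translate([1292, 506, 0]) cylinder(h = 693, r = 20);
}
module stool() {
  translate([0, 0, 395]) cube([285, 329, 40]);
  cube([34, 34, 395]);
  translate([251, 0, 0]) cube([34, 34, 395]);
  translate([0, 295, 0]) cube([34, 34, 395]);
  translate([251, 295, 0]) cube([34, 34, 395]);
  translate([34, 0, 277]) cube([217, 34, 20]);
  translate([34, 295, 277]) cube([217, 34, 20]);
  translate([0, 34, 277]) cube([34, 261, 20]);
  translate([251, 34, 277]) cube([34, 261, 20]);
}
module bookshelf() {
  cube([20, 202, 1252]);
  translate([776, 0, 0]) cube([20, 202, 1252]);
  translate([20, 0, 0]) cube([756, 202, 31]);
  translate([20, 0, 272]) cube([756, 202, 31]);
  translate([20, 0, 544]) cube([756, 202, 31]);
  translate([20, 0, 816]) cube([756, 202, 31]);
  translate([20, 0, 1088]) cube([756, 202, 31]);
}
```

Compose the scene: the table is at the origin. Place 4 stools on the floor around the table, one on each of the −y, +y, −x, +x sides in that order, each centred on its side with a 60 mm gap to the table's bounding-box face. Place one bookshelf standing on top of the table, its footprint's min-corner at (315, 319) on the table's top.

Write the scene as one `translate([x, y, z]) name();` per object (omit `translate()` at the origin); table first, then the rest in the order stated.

table();
translate([531, -389, 0]) stool();
translate([531, 621, 0]) stool();
translate([-345, 116, 0]) stool();
translate([1407, 116, 0]) stool();
translate([315, 319, 735]) bookshelf();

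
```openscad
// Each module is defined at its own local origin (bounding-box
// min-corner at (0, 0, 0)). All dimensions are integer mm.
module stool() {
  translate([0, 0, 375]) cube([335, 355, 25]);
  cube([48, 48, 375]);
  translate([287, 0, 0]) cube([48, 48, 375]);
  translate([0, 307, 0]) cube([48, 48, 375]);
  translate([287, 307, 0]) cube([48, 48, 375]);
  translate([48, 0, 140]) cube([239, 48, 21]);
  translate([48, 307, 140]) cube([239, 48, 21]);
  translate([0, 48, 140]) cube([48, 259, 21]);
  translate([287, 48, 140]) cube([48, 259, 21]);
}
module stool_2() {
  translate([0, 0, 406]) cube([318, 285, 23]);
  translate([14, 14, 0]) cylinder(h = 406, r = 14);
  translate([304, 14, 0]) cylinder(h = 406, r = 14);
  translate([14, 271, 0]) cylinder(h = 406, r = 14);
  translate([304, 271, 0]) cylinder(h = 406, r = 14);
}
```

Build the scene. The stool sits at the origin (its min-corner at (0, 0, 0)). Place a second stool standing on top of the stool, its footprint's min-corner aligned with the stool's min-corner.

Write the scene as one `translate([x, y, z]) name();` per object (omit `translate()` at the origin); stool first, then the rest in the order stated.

stool();
translate([0, 0, 400]) stool_2();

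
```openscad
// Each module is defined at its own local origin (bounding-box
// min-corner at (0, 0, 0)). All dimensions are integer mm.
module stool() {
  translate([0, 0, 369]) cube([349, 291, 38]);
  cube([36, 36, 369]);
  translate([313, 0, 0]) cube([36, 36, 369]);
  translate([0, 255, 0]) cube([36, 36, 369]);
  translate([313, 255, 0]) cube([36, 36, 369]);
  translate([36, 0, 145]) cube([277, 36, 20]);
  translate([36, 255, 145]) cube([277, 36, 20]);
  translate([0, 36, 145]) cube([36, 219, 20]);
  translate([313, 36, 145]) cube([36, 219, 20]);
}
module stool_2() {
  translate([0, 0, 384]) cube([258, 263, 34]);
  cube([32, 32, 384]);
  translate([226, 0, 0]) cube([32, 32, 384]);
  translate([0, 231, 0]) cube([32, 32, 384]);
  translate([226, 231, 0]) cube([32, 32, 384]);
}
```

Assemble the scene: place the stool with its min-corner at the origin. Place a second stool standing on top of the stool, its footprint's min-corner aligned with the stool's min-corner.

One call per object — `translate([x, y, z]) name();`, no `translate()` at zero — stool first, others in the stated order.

stool();
translate([0, 0, 407]) stool_2();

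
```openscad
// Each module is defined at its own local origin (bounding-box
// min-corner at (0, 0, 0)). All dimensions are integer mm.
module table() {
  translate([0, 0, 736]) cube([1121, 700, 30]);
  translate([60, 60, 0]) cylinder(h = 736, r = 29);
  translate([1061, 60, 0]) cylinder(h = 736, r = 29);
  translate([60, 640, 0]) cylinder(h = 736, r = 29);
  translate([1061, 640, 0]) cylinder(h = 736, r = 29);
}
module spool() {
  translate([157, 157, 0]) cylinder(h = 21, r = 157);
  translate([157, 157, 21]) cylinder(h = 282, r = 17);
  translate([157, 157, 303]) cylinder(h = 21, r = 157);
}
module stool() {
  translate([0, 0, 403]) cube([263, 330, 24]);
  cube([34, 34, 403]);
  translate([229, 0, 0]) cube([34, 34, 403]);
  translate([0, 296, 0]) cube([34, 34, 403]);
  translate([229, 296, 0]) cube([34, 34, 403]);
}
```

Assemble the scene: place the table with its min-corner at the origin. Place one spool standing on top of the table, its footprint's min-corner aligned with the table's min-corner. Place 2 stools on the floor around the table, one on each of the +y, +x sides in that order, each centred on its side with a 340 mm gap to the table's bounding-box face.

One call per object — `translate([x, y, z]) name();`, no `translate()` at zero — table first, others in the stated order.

table();
translate([0, 0, 766]) spool();
translate([429, 1040, 0]) stool();
translate([1461, 185, 0]) stool();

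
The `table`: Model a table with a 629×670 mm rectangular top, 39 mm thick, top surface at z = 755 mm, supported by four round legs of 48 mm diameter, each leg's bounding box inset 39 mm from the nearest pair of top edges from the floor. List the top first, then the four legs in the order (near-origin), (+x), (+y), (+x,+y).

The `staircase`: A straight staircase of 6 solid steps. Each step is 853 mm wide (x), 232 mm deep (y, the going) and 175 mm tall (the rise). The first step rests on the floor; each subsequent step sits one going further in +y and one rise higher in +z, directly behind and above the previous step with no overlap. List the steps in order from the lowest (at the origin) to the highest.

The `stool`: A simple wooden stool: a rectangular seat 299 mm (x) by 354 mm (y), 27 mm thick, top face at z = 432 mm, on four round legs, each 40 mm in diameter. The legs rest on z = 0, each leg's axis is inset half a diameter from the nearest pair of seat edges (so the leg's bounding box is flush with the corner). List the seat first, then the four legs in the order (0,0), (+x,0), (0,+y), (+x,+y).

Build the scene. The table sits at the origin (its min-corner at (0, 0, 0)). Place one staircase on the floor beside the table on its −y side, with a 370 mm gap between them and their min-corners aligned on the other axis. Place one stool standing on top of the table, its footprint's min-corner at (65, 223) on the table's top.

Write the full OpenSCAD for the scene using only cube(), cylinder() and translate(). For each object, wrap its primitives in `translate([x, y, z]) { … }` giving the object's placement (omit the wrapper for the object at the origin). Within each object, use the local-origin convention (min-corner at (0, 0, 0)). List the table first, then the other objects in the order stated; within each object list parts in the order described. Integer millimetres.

translate([0, 0, 716]) cube([629, 670, 39]);
translate([63, 63, 0]) cylinder(h = 716, r = 24);
translate([566, 63, 0]) cylinder(h = 716, r = 24);
translate([63, 607, 0]) cylinder(h = 716, r = 24);
translate([566, 607, 0]) cylinder(h = 716, r = 24);
translate([0, -1762, 0]) {
  cube([853, 232, 175]);
  translate([0, 232, 175]) cube([853, 232, 175]);
  translate([0, 464, 350]) cube([853, 232, 175]);
  translate([0, 696, 525]) cube([853, 232, 175]);
  translate([0, 928, 700]) cube([853, 232, 175]);
  translate([0, 1160, 875]) cube([853, 232, 175]);
}
translate([65, 223, 755]) {
  translate([0, 0, 405]) cube([299, 354, 27]);
  translate([20, 20, 0]) cylinder(h = 405, r = 20);
  translate([279, 20, 0]) cylinder(h = 405, r = 20);
  translate([20, 334, 0]) cylinder(h = 405, r = 20);
  translate([279, 334, 0]) cylinder(h = 405, r = 20);
}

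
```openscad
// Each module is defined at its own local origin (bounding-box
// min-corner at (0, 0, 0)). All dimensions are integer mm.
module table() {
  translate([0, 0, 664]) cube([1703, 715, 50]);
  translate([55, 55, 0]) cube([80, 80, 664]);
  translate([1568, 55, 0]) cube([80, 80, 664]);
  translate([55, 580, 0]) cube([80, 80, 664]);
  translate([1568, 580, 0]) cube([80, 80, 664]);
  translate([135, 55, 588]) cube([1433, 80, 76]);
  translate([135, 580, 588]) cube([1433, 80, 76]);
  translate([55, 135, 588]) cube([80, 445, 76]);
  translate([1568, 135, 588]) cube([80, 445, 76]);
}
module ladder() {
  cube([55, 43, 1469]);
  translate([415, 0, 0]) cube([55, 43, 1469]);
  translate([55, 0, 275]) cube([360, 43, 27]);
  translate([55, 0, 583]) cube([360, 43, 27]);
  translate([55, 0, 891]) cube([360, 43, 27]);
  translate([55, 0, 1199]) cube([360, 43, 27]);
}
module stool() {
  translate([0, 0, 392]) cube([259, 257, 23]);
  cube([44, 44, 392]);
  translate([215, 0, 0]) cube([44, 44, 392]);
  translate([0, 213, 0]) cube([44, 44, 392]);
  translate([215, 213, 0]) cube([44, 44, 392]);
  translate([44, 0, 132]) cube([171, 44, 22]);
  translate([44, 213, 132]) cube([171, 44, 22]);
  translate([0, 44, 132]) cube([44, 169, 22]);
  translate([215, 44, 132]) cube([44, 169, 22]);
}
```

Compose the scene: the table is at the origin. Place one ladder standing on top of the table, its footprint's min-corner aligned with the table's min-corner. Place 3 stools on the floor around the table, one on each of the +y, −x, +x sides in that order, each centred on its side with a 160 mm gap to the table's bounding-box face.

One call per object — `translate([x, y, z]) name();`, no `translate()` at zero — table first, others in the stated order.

table();
translate([0, 0, 714]) ladder();
translate([722, 875, 0]) stool();
translate([-419, 229, 0]) stool();
translate([1863, 229, 0]) stool();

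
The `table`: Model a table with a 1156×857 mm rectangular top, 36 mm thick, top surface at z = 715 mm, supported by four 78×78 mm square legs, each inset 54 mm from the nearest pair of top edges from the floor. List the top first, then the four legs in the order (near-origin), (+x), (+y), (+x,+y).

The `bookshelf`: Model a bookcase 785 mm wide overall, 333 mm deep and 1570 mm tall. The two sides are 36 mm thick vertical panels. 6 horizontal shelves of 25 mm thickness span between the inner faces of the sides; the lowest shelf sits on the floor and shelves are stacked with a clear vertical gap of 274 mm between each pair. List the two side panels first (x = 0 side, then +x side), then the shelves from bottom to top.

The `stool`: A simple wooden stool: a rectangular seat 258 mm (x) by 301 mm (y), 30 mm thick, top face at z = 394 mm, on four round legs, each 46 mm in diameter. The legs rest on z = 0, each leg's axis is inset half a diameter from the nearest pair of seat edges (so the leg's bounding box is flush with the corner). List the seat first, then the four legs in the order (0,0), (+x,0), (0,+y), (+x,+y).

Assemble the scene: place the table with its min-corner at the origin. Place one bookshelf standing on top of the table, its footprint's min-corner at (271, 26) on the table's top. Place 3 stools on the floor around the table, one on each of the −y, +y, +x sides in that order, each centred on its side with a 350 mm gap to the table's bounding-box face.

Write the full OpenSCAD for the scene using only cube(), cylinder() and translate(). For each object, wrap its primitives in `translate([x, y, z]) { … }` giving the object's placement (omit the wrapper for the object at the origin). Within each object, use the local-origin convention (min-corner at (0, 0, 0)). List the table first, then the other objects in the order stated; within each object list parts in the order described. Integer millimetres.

translate([0, 0, 679]) cube([1156, 857, 36]);
translate([54, 54, 0]) cube([78, 78, 679]);
translate([1024, 54, 0]) cube([78, 78, 679]);
translate([54, 725, 0]) cube([78, 78, 679]);
translate([1024, 725, 0]) cube([78, 78, 679]);
translate([271, 26, 715]) {
  cube([36, 333, 1570]);
  translate([749, 0, 0]) cube([36, 333, 1570]);
  translate([36, 0, 0]) cube([713, 333, 25]);
  translate([36, 0, 299]) cube([713, 333, 25]);
  translate([36, 0, 598]) cube([713, 333, 25]);
  translate([36, 0, 897]) cube([713, 333, 25]);
  translate([36, 0, 1196]) cube([713, 333, 25]);
  translate([36, 0, 1495]) cube([713, 333, 25]);
}
translate([449, -651, 0]) {
  translate([0, 0, 364]) cube([258, 301, 30]);
  translate([23, 23, 0]) cylinder(h = 364, r = 23);
  translate([235, 23, 0]) cylinder(h = 364, r = 23);
  translate([23, 278, 0]) cylinder(h = 364, r = 23);
  translate([235, 278, 0]) cylinder(h = 364, r = 23);
}
translate([449, 1207, 0]) {
  translate([0, 0, 364]) cube([258, 301, 30]);
  translate([23, 23, 0]) cylinder(h = 364, r = 23);
  translate([235, 23, 0]) cylinder(h = 364, r = 23);
  translate([23, 278, 0]) cylinder(h = 364, r = 23);
  translate([235, 278, 0]) cylinder(h = 364, r = 23);
}
translate([1506, 278, 0]) {
  translate([0, 0, 364]) cube([258, 301, 30]);
  translate([23, 23, 0]) cylinder(h = 364, r = 23);
  translate([235, 23, 0]) cylinder(h = 364, r = 23);
  translate([23, 278, 0]) cylinder(h = 364, r = 23);
  translate([235, 278, 0]) cylinder(h = 364, r = 23);
}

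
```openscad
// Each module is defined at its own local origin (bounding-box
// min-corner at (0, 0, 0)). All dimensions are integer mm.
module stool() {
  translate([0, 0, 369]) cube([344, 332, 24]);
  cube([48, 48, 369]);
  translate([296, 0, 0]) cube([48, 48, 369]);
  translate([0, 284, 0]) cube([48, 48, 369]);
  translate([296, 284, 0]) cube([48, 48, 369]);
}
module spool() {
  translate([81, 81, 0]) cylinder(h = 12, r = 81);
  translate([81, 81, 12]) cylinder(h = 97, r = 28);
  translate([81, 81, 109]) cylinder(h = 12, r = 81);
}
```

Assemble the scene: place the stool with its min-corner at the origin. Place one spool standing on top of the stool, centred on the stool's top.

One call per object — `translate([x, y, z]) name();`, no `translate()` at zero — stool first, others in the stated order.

stool();
translate([91, 85, 393]) spool();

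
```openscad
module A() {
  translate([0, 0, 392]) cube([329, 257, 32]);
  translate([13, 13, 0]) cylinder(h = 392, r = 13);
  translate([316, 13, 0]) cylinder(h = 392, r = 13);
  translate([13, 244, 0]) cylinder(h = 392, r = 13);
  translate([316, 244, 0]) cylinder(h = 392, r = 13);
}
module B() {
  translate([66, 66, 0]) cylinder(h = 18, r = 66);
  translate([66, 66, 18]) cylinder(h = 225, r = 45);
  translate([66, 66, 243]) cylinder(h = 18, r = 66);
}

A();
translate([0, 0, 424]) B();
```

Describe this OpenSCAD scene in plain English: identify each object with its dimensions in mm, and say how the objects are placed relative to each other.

A is a four-legged stool. The seat is 329×257 mm, 32 mm thick, top at z = 424 mm. It stands on four round legs, each 26 mm in diameter, from z = 0 to the seat underside, each leg's axis is inset half a diameter from the nearest pair of seat edges (so the leg's bounding box is flush with the corner).

B is a spool: two coaxial disc flanges of radius 66 mm and thickness 18 mm, joined by a core cylinder of radius 45 mm and height 225 mm. The lower flange rests on z = 0 and the three cylinders share a vertical axis.

The spool is on top of the stool.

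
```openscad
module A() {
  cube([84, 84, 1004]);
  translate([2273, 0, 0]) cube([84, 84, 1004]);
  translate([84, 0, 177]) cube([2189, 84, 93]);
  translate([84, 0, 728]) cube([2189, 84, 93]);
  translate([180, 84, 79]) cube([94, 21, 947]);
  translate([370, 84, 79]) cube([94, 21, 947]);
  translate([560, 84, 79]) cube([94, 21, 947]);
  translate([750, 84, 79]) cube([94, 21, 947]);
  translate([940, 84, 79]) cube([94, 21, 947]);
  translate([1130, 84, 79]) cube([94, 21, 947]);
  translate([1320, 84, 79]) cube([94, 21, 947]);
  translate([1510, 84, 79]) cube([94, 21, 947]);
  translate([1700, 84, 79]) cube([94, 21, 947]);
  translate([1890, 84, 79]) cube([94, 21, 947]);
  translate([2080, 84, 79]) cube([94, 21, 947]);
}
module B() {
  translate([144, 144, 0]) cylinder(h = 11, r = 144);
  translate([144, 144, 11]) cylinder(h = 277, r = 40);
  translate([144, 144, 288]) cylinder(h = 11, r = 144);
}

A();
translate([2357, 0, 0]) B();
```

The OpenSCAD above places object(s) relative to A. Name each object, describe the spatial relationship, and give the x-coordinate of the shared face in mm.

The fence section's +x face and the spool's −x face are both at x = 2357 mm.

A is a fence section. B is a spool. The spool is against the fence section's +x side, with their −y faces flush. The x-coordinate of the shared face is 2357 mm.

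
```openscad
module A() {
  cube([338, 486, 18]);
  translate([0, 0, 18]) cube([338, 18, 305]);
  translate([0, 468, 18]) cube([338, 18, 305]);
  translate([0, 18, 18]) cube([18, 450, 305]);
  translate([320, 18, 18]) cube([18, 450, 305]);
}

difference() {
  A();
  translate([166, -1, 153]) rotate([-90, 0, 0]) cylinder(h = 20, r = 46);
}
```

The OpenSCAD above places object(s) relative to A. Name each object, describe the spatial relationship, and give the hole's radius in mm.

The subtracted cylinder has r = 46 mm.

A is an open box. The open box has a circular hole through its front wall. The hole's radius is 46 mm.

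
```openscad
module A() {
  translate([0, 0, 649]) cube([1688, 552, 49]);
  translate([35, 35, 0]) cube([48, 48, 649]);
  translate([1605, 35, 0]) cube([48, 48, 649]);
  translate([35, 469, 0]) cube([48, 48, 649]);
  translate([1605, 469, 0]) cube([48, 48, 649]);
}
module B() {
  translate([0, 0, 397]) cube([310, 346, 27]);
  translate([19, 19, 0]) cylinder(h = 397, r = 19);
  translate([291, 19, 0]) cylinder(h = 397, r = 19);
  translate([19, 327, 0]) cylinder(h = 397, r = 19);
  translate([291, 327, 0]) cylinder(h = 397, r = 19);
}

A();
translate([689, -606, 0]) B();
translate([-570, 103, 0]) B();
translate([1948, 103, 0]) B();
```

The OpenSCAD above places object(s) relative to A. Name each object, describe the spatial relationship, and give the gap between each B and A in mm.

Each stool's nearest face is 260 mm from the table's bounding box.

A is a table. B is a stool. Three stools sit around the table at the −y, −x, +x sides. The gap between each stool and the table is 260 mm.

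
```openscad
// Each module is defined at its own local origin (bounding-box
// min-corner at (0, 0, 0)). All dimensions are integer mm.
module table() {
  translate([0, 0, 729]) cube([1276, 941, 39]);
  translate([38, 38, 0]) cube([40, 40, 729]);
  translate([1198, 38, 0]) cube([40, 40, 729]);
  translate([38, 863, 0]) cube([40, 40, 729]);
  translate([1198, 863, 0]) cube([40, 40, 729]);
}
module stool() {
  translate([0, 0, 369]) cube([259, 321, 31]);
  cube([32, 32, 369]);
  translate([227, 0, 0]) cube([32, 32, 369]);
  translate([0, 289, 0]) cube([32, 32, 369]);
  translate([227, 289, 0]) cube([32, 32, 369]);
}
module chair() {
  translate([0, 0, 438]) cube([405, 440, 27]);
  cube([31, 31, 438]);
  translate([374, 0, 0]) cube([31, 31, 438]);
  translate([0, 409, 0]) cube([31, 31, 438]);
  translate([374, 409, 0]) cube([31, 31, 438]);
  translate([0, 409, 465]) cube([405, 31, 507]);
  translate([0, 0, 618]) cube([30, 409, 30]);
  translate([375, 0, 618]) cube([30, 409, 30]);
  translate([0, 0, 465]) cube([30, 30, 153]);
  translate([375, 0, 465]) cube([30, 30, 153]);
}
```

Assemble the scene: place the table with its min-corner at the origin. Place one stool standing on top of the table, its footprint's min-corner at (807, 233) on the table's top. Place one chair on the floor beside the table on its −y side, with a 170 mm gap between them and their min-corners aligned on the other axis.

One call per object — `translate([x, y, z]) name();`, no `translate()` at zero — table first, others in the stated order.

table();
translate([807, 233, 768]) stool();
translate([0, -610, 0]) chair();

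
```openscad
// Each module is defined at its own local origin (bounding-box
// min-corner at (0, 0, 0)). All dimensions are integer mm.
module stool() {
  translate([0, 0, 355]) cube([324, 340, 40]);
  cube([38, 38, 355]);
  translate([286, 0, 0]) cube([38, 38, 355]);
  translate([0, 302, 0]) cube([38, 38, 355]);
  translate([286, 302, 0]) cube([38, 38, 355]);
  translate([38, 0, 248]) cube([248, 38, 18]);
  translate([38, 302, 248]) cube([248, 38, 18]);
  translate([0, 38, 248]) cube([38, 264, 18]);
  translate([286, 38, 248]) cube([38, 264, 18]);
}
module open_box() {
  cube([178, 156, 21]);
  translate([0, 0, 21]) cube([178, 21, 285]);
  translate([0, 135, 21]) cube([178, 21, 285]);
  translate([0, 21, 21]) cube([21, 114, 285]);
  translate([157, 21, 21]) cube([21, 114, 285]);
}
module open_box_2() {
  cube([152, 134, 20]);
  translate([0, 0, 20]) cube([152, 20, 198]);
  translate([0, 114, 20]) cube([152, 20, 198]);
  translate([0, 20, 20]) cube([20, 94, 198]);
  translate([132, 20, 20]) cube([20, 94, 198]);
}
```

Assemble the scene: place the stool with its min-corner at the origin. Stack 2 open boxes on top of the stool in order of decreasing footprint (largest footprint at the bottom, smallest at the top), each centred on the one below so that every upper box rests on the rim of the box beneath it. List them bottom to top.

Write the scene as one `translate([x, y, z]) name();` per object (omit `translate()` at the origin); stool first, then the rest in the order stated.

stool();
translate([73, 92, 395]) open_box();
translate([86, 103, 701]) open_box_2();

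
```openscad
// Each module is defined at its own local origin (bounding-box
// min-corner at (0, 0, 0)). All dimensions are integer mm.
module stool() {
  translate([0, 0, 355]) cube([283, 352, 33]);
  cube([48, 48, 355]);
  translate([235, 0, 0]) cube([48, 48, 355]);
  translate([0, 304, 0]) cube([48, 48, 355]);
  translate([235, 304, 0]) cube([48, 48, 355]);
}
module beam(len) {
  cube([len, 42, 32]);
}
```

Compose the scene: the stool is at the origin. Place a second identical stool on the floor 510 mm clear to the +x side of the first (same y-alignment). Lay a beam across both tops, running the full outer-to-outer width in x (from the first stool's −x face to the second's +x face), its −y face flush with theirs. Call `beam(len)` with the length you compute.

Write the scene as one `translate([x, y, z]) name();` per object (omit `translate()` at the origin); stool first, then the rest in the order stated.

stool();
translate([793, 0, 0]) stool();
translate([0, 0, 388]) beam(1076);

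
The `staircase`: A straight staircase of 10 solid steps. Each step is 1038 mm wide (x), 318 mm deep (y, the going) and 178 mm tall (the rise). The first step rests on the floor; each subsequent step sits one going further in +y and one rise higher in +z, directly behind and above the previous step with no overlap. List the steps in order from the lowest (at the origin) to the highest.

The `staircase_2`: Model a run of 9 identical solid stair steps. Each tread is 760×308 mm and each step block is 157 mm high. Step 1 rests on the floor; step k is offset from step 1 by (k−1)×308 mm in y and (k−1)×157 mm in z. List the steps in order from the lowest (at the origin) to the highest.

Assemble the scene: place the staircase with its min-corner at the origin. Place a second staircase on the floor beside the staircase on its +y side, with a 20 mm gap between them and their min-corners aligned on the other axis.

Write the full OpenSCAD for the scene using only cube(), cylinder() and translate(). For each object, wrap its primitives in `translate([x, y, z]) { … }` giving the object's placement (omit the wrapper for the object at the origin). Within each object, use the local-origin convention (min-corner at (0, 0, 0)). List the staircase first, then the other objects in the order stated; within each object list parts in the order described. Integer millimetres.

cube([1038, 318, 178]);
translate([0, 318, 178]) cube([1038, 318, 178]);
translate([0, 636, 356]) cube([1038, 318, 178]);
translate([0, 954, 534]) cube([1038, 318, 178]);
translate([0, 1272, 712]) cube([1038, 318, 178]);
translate([0, 1590, 890]) cube([1038, 318, 178]);
translate([0, 1908, 1068]) cube([1038, 318, 178]);
translate([0, 2226, 1246]) cube([1038, 318, 178]);
translate([0, 2544, 1424]) cube([1038, 318, 178]);
translate([0, 2862, 1602]) cube([1038, 318, 178]);
translate([0, 3200, 0]) {
  cube([760, 308, 157]);
  translate([0, 308, 157]) cube([760, 308, 157]);
  translate([0, 616, 314]) cube([760, 308, 157]);
  translate([0, 924, 471]) cube([760, 308, 157]);
  translate([0, 1232, 628]) cube([760, 308, 157]);
  translate([0, 1540, 785]) cube([760, 308, 157]);
  translate([0, 1848, 942]) cube([760, 308, 157]);
  translate([0, 2156, 1099]) cube([760, 308, 157]);
  translate([0, 2464, 1256]) cube([760, 308, 157]);
}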